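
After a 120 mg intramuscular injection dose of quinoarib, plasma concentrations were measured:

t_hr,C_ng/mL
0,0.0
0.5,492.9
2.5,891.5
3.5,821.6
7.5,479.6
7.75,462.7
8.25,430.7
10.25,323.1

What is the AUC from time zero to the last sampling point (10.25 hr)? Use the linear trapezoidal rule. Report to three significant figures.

AUC = 6060 ng/mL·hr

Trapezoidal AUC_0→10.25:
  [0→0.5]: (0.0+492.9)/2 × 0.5 = 123.225
  [0.5→2.5]: (492.9+891.5)/2 × 2 = 1384.4
  [2.5→3.5]: (891.5+821.6)/2 × 1 = 856.55
  [3.5→7.5]: (821.6+479.6)/2 × 4 = 2602.4
  [7.5→7.75]: (479.6+462.7)/2 × 0.25 = 117.7875
  [7.75→8.25]: (462.7+430.7)/2 × 0.5 = 223.35
  [8.25→10.25]: (430.7+323.1)/2 × 2 = 753.8
  Sum = 6061.5125 ng/mL·hr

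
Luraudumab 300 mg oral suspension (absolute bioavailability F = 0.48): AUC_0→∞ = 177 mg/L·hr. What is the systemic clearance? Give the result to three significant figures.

CL = 0.814 L/hr

CL = F × Dose / AUC_0→∞
   = 0.48 × 300 / 177 = 0.813559 L/hr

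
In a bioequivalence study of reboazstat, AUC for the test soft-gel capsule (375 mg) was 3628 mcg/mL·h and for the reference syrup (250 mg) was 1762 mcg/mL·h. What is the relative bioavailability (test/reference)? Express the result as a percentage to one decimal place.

F_rel = 137.3%

F_rel = (AUC_test/D_test) / (AUC_ref/D_ref)
      = (3628/375) / (1762/250)
      = 9.67467 / 7.048 = 1.3727 = 137.27%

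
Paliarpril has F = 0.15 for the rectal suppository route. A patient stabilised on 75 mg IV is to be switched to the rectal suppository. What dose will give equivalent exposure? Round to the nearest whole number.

D_rectal = 500 mg

For equal systemic exposure: F × D_ev = D_iv
D_ev = D_iv / F = 75 / 0.15 = 500 mg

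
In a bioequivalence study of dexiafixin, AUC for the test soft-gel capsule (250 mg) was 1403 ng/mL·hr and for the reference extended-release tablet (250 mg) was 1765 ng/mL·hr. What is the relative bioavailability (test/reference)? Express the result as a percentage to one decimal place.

F_rel = 79.5%

F_rel = (AUC_test/D_test) / (AUC_ref/D_ref)
      = (1403/250) / (1765/250)
      = 5.612 / 7.06 = 0.7949 = 79.49%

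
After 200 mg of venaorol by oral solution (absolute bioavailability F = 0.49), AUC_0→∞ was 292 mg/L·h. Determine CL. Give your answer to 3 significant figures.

CL = F × Dose / AUC_0→∞
   = 0.49 × 200 / 292 = 0.335616 L/h

CL = 0.336 L/h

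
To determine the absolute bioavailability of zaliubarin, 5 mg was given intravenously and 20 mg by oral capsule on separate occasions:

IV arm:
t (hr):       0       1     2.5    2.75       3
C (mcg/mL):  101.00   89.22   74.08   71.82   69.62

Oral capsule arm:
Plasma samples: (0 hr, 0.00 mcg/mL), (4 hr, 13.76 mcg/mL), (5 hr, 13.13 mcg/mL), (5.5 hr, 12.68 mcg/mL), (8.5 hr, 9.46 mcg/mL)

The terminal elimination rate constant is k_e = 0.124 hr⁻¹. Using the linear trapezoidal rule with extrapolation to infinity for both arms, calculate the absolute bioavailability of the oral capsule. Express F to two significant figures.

Trapezoidal AUC_0→3 (IV):
  [0→1]: (101.00+89.22)/2 × 1 = 95.11
  [1→2.5]: (89.22+74.08)/2 × 1.5 = 122.475
  [2.5→2.75]: (74.08+71.82)/2 × 0.25 = 18.2375
  [2.75→3]: (71.82+69.62)/2 × 0.25 = 17.68
  Sum = 253.5025 mcg/mL·hr
IV tail: 69.62/0.124 = 561.452; AUC_iv,0→∞ = 253.5025 + 561.452 = 814.9545 mcg/mL·hr
Trapezoidal AUC_0→8.5 (oral capsule):
  [0→4]: (0.00+13.76)/2 × 4 = 27.52
  [4→5]: (13.76+13.13)/2 × 1 = 13.445
  [5→5.5]: (13.13+12.68)/2 × 0.5 = 6.4525
  [5.5→8.5]: (12.68+9.46)/2 × 3 = 33.21
  Sum = 80.6275 mcg/mL·hr
oral capsule tail: 9.46/0.124 = 76.290; AUC_ev,0→∞ = 80.6275 + 76.290 = 156.9175 mcg/mL·hr
F = (AUC_ev/D_ev)/(AUC_iv/D_iv) = (156.9175/20)/(814.9545/5) = 7.845875/162.9909 = 0.0481

F = 0.048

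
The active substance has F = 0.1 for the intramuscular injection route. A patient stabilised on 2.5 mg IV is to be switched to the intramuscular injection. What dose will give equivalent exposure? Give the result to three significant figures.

D_intramuscular = 25.0 mg

For equal systemic exposure: F × D_ev = D_iv
D_ev = D_iv / F = 2.5 / 0.1 = 25 mg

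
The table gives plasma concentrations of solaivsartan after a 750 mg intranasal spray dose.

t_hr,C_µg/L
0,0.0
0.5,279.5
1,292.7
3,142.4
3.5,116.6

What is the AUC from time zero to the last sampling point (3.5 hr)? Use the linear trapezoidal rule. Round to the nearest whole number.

AUC = 713 µg/L·hr

Trapezoidal AUC_0→3.5:
  [0→0.5]: (0.0+279.5)/2 × 0.5 = 69.875
  [0.5→1]: (279.5+292.7)/2 × 0.5 = 143.05
  [1→3]: (292.7+142.4)/2 × 2 = 435.1
  [3→3.5]: (142.4+116.6)/2 × 0.5 = 64.75
  Sum = 712.775 µg/L·hr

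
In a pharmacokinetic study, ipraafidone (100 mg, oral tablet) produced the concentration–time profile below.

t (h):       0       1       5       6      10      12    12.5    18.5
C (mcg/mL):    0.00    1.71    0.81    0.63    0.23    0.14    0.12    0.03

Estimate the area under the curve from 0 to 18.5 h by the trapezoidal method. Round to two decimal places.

Trapezoidal AUC_0→18.5:
  [0→1]: (0.00+1.71)/2 × 1 = 0.855
  [1→5]: (1.71+0.81)/2 × 4 = 5.04
  [5→6]: (0.81+0.63)/2 × 1 = 0.72
  [6→10]: (0.63+0.23)/2 × 4 = 1.72
  [10→12]: (0.23+0.14)/2 × 2 = 0.37
  [12→12.5]: (0.14+0.12)/2 × 0.5 = 0.065
  [12.5→18.5]: (0.12+0.03)/2 × 6 = 0.45
  Sum = 9.22 mcg/mL·h

AUC = 9.22 mcg/mL·h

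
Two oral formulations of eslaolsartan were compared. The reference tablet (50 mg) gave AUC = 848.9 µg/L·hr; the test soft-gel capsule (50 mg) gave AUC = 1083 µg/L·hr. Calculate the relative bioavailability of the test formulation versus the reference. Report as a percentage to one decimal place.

F_rel = (AUC_test/D_test) / (AUC_ref/D_ref)
      = (1083/50) / (848.9/50)
      = 21.66 / 16.978 = 1.2758 = 127.58%

F_rel = 127.6%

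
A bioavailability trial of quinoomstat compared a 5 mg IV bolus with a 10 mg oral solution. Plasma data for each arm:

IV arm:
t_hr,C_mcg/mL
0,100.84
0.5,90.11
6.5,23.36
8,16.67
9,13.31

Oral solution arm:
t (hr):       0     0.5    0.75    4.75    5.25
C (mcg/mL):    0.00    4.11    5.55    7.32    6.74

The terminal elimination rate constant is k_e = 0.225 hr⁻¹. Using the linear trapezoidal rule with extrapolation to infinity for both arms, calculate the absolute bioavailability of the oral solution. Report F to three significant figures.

Trapezoidal AUC_0→9 (IV):
  [0→0.5]: (100.84+90.11)/2 × 0.5 = 47.7375
  [0.5→6.5]: (90.11+23.36)/2 × 6 = 340.41
  [6.5→8]: (23.36+16.67)/2 × 1.5 = 30.0225
  [8→9]: (16.67+13.31)/2 × 1 = 14.99
  Sum = 433.16 mcg/mL·hr
IV tail: 13.31/0.225 = 59.156; AUC_iv,0→∞ = 433.16 + 59.156 = 492.316 mcg/mL·hr
Trapezoidal AUC_0→5.25 (oral solution):
  [0→0.5]: (0.00+4.11)/2 × 0.5 = 1.0275
  [0.5→0.75]: (4.11+5.55)/2 × 0.25 = 1.2075
  [0.75→4.75]: (5.55+7.32)/2 × 4 = 25.74
  [4.75→5.25]: (7.32+6.74)/2 × 0.5 = 3.515
  Sum = 31.49 mcg/mL·hr
oral solution tail: 6.74/0.225 = 29.956; AUC_ev,0→∞ = 31.49 + 29.956 = 61.446 mcg/mL·hr
F = (AUC_ev/D_ev)/(AUC_iv/D_iv) = (61.446/10)/(492.316/5) = 6.1446/98.4632 = 0.0624

F = 0.0624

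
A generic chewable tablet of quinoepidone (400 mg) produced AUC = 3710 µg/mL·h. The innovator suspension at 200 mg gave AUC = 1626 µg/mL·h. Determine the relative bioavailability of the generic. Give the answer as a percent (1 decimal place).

F_rel = (AUC_test/D_test) / (AUC_ref/D_ref)
      = (3710/400) / (1626/200)
      = 9.275 / 8.13 = 1.1408 = 114.08%

F_rel = 114.1%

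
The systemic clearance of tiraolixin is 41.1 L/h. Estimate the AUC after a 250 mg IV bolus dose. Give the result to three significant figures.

AUC_0→∞ = Dose_iv / CL
        = 250 / 41.1 = 6.08273 mg/L·h

AUC = 6.08 mg/L·h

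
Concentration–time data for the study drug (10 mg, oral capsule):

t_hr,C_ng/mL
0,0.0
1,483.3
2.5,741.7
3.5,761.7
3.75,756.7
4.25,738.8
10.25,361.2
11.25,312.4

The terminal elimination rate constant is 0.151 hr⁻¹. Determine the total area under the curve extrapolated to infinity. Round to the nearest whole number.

AUC = 8181 ng/mL·hr

Trapezoidal AUC_0→11.25:
  [0→1]: (0.0+483.3)/2 × 1 = 241.65
  [1→2.5]: (483.3+741.7)/2 × 1.5 = 918.75
  [2.5→3.5]: (741.7+761.7)/2 × 1 = 751.7
  [3.5→3.75]: (761.7+756.7)/2 × 0.25 = 189.8
  [3.75→4.25]: (756.7+738.8)/2 × 0.5 = 373.875
  [4.25→10.25]: (738.8+361.2)/2 × 6 = 3300.0
  [10.25→11.25]: (361.2+312.4)/2 × 1 = 336.8
  Sum = 6112.575 ng/mL·hr
Extrapolated tail: C_last / k_e = 312.4 / 0.151 = 2068.874
AUC_0→∞ = 6112.575 + 2068.874 = 8181.449 ng/mL·hr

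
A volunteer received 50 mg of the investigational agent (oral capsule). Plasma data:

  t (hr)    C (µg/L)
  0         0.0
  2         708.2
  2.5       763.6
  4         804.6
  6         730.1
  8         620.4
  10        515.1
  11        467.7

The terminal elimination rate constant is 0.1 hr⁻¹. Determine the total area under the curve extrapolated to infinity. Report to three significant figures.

AUC = 11400 µg/L·hr

Trapezoidal AUC_0→11:
  [0→2]: (0.0+708.2)/2 × 2 = 708.2
  [2→2.5]: (708.2+763.6)/2 × 0.5 = 367.95
  [2.5→4]: (763.6+804.6)/2 × 1.5 = 1176.15
  [4→6]: (804.6+730.1)/2 × 2 = 1534.7
  [6→8]: (730.1+620.4)/2 × 2 = 1350.5
  [8→10]: (620.4+515.1)/2 × 2 = 1135.5
  [10→11]: (515.1+467.7)/2 × 1 = 491.4
  Sum = 6764.4 µg/L·hr
Extrapolated tail: C_last / k_e = 467.7 / 0.1 = 4677.000
AUC_0→∞ = 6764.4 + 4677.000 = 11441.4 µg/L·hr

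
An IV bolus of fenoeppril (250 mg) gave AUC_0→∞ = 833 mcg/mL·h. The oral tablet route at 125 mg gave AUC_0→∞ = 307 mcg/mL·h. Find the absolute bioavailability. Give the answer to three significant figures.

F = (AUC_ev / D_ev) / (AUC_iv / D_iv)
  = (307/125) / (833/250)
  = 2.456 / 3.332 = 0.7371

F = 0.737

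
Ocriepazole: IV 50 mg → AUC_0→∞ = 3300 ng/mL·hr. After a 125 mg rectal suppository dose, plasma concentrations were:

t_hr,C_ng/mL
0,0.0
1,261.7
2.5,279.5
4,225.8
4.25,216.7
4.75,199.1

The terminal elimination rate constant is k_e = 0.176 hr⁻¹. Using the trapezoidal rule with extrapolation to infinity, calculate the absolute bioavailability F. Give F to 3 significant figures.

F = 0.267

Trapezoidal AUC_0→4.75 (rectal suppository):
  [0→1]: (0.0+261.7)/2 × 1 = 130.85
  [1→2.5]: (261.7+279.5)/2 × 1.5 = 405.9
  [2.5→4]: (279.5+225.8)/2 × 1.5 = 378.975
  [4→4.25]: (225.8+216.7)/2 × 0.25 = 55.3125
  [4.25→4.75]: (216.7+199.1)/2 × 0.5 = 103.95
  Sum = 1074.9875 ng/mL·hr
Tail: C_last/k_e = 199.1/0.176 = 1131.250
AUC_0→∞ (rectal suppository) = 1074.9875 + 1131.250 = 2206.2375 ng/mL·hr
F = (AUC_ev/D_ev)/(AUC_iv/D_iv) = (2206.2375/125)/(3300/50) = 17.6499/66 = 0.2674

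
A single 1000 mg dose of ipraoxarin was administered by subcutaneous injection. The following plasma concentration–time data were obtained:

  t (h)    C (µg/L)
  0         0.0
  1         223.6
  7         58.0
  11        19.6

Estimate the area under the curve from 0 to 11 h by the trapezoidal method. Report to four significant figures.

Trapezoidal AUC_0→11:
  [0→1]: (0.0+223.6)/2 × 1 = 111.8
  [1→7]: (223.6+58.0)/2 × 6 = 844.8
  [7→11]: (58.0+19.6)/2 × 4 = 155.2
  Sum = 1111.8 µg/L·h

AUC = 1112 µg/L·h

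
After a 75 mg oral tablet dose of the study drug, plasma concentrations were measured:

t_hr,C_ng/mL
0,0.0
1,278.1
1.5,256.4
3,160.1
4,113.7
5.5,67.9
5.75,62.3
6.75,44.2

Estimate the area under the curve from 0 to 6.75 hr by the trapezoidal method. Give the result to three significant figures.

Trapezoidal AUC_0→6.75:
  [0→1]: (0.0+278.1)/2 × 1 = 139.05
  [1→1.5]: (278.1+256.4)/2 × 0.5 = 133.625
  [1.5→3]: (256.4+160.1)/2 × 1.5 = 312.375
  [3→4]: (160.1+113.7)/2 × 1 = 136.9
  [4→5.5]: (113.7+67.9)/2 × 1.5 = 136.2
  [5.5→5.75]: (67.9+62.3)/2 × 0.25 = 16.275
  [5.75→6.75]: (62.3+44.2)/2 × 1 = 53.25
  Sum = 927.675 ng/mL·hr

AUC = 928 ng/mL·hr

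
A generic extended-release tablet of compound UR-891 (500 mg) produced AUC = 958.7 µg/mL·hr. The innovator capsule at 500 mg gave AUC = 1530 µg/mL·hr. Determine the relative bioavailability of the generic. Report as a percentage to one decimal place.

F_rel = 62.7%

F_rel = (AUC_test/D_test) / (AUC_ref/D_ref)
      = (958.7/500) / (1530/500)
      = 1.9174 / 3.06 = 0.6266 = 62.66%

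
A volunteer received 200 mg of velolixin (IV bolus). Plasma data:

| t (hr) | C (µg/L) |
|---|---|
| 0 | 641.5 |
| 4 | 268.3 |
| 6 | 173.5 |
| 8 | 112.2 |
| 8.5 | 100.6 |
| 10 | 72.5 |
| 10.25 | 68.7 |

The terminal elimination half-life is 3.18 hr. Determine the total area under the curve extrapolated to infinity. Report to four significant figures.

Trapezoidal AUC_0→10.25:
  [0→4]: (641.5+268.3)/2 × 4 = 1819.6
  [4→6]: (268.3+173.5)/2 × 2 = 441.8
  [6→8]: (173.5+112.2)/2 × 2 = 285.7
  [8→8.5]: (112.2+100.6)/2 × 0.5 = 53.2
  [8.5→10]: (100.6+72.5)/2 × 1.5 = 129.825
  [10→10.25]: (72.5+68.7)/2 × 0.25 = 17.65
  Sum = 2747.775 µg/L·hr
k_e = ln2 / t½ = 0.693147 / 3.18 = 0.2180 hr^-1
Extrapolated tail: C_last / k_e = 68.7 / 0.218 = 315.138
AUC_0→∞ = 2747.775 + 315.138 = 3062.913 µg/L·hr

AUC = 3063 µg/L·hr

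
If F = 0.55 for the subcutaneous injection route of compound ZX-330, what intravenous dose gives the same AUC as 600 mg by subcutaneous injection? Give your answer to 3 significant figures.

Systemic exposure from an extravascular dose = F × D_ev, so the equivalent IV dose is F × D_ev.
D_iv = F × D_ev = 0.55 × 600 = 330 mg

D_iv = 330 mg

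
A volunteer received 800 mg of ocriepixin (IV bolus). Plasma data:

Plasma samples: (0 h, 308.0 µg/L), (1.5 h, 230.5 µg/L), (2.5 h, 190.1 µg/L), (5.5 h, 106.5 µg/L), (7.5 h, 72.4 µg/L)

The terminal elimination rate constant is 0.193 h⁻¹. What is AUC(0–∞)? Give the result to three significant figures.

AUC = 1610 µg/L·h

Trapezoidal AUC_0→7.5:
  [0→1.5]: (308.0+230.5)/2 × 1.5 = 403.875
  [1.5→2.5]: (230.5+190.1)/2 × 1 = 210.3
  [2.5→5.5]: (190.1+106.5)/2 × 3 = 444.9
  [5.5→7.5]: (106.5+72.4)/2 × 2 = 178.9
  Sum = 1237.975 µg/L·h
Extrapolated tail: C_last / k_e = 72.4 / 0.193 = 375.130
AUC_0→∞ = 1237.975 + 375.130 = 1613.105 µg/L·h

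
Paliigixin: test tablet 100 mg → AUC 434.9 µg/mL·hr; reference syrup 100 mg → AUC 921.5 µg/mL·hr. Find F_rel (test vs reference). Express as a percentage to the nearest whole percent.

F_rel = 47%

F_rel = (AUC_test/D_test) / (AUC_ref/D_ref)
      = (434.9/100) / (921.5/100)
      = 4.349 / 9.215 = 0.4719 = 47.19%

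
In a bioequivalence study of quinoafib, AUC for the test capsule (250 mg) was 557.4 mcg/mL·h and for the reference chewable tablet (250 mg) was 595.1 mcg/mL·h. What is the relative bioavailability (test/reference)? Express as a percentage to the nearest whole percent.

F_rel = (AUC_test/D_test) / (AUC_ref/D_ref)
      = (557.4/250) / (595.1/250)
      = 2.2296 / 2.3804 = 0.9366 = 93.66%

F_rel = 94%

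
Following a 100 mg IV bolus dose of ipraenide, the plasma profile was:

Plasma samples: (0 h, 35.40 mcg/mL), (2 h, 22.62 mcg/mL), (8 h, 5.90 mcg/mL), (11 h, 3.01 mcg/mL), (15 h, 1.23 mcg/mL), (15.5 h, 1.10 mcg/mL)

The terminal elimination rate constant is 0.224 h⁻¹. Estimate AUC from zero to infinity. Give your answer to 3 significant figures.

AUC = 171 mcg/mL·h

Trapezoidal AUC_0→15.5:
  [0→2]: (35.40+22.62)/2 × 2 = 58.02
  [2→8]: (22.62+5.90)/2 × 6 = 85.56
  [8→11]: (5.90+3.01)/2 × 3 = 13.365
  [11→15]: (3.01+1.23)/2 × 4 = 8.48
  [15→15.5]: (1.23+1.10)/2 × 0.5 = 0.5825
  Sum = 166.0075 mcg/mL·h
Extrapolated tail: C_last / k_e = 1.10 / 0.224 = 4.911
AUC_0→∞ = 166.0075 + 4.911 = 170.9185 mcg/mL·h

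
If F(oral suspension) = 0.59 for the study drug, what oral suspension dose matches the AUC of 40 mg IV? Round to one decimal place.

D_oral = 67.8 mg

For equal systemic exposure: F × D_ev = D_iv
D_ev = D_iv / F = 40 / 0.59 = 67.7966 mg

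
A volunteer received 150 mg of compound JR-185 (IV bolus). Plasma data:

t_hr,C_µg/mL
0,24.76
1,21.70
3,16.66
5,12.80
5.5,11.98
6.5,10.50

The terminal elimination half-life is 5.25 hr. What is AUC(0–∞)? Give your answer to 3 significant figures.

Trapezoidal AUC_0→6.5:
  [0→1]: (24.76+21.70)/2 × 1 = 23.23
  [1→3]: (21.70+16.66)/2 × 2 = 38.36
  [3→5]: (16.66+12.80)/2 × 2 = 29.46
  [5→5.5]: (12.80+11.98)/2 × 0.5 = 6.195
  [5.5→6.5]: (11.98+10.50)/2 × 1 = 11.24
  Sum = 108.485 µg/mL·hr
k_e = ln2 / t½ = 0.693147 / 5.25 = 0.1320 hr^-1
Extrapolated tail: C_last / k_e = 10.50 / 0.132 = 79.545
AUC_0→∞ = 108.485 + 79.545 = 188.03 µg/mL·hr

AUC = 188 µg/mL·hr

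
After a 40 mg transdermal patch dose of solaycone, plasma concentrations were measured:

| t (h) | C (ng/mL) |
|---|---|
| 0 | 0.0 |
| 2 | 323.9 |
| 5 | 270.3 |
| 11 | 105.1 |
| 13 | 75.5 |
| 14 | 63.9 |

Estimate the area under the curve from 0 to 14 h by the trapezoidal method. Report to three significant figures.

Trapezoidal AUC_0→14:
  [0→2]: (0.0+323.9)/2 × 2 = 323.9
  [2→5]: (323.9+270.3)/2 × 3 = 891.3
  [5→11]: (270.3+105.1)/2 × 6 = 1126.2
  [11→13]: (105.1+75.5)/2 × 2 = 180.6
  [13→14]: (75.5+63.9)/2 × 1 = 69.7
  Sum = 2591.7 ng/mL·h

AUC = 2590 ng/mL·h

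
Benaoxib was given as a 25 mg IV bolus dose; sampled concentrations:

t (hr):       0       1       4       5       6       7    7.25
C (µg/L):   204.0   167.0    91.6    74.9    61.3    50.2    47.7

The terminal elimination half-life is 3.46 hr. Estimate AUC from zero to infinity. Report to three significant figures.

Trapezoidal AUC_0→7.25:
  [0→1]: (204.0+167.0)/2 × 1 = 185.5
  [1→4]: (167.0+91.6)/2 × 3 = 387.9
  [4→5]: (91.6+74.9)/2 × 1 = 83.25
  [5→6]: (74.9+61.3)/2 × 1 = 68.1
  [6→7]: (61.3+50.2)/2 × 1 = 55.75
  [7→7.25]: (50.2+47.7)/2 × 0.25 = 12.2375
  Sum = 792.7375 µg/L·hr
k_e = ln2 / t½ = 0.693147 / 3.46 = 0.2003 hr^-1
Extrapolated tail: C_last / k_e = 47.7 / 0.2003 = 238.143
AUC_0→∞ = 792.7375 + 238.143 = 1030.8805 µg/L·hr

AUC = 1030 µg/L·hr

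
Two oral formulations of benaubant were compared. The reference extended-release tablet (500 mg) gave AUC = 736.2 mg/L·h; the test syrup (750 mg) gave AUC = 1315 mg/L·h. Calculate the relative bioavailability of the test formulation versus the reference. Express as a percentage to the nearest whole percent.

F_rel = 119%

F_rel = (AUC_test/D_test) / (AUC_ref/D_ref)
      = (1315/750) / (736.2/500)
      = 1.75333 / 1.4724 = 1.1908 = 119.08%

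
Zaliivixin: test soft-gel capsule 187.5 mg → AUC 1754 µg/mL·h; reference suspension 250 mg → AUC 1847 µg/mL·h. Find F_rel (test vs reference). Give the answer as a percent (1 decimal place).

F_rel = 126.6%

F_rel = (AUC_test/D_test) / (AUC_ref/D_ref)
      = (1754/187.5) / (1847/250)
      = 9.35467 / 7.388 = 1.2662 = 126.62%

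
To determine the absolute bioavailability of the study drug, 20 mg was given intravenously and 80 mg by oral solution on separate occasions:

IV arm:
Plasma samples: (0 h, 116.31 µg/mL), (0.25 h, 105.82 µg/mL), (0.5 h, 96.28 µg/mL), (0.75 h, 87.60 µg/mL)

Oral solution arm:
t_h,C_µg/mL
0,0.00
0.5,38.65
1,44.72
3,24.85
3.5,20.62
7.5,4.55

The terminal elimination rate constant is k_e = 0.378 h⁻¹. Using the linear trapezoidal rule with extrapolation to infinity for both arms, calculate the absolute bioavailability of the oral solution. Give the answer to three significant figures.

F = 0.141

Trapezoidal AUC_0→0.75 (IV):
  [0→0.25]: (116.31+105.82)/2 × 0.25 = 27.76625
  [0.25→0.5]: (105.82+96.28)/2 × 0.25 = 25.2625
  [0.5→0.75]: (96.28+87.60)/2 × 0.25 = 22.985
  Sum = 76.01375 µg/mL·h
IV tail: 87.60/0.378 = 231.746; AUC_iv,0→∞ = 76.01375 + 231.746 = 307.75975 µg/mL·h
Trapezoidal AUC_0→7.5 (oral solution):
  [0→0.5]: (0.00+38.65)/2 × 0.5 = 9.6625
  [0.5→1]: (38.65+44.72)/2 × 0.5 = 20.8425
  [1→3]: (44.72+24.85)/2 × 2 = 69.57
  [3→3.5]: (24.85+20.62)/2 × 0.5 = 11.3675
  [3.5→7.5]: (20.62+4.55)/2 × 4 = 50.34
  Sum = 161.7825 µg/mL·h
oral solution tail: 4.55/0.378 = 12.037; AUC_ev,0→∞ = 161.7825 + 12.037 = 173.8195 µg/mL·h
F = (AUC_ev/D_ev)/(AUC_iv/D_iv) = (173.8195/80)/(307.75975/20) = 2.17274/15.388 = 0.1412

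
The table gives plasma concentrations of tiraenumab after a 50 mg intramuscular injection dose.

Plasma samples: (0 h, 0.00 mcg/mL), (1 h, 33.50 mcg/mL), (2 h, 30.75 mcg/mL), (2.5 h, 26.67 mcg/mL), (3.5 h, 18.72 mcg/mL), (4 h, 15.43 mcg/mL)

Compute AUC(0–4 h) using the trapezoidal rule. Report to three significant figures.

Trapezoidal AUC_0→4:
  [0→1]: (0.00+33.50)/2 × 1 = 16.75
  [1→2]: (33.50+30.75)/2 × 1 = 32.125
  [2→2.5]: (30.75+26.67)/2 × 0.5 = 14.355
  [2.5→3.5]: (26.67+18.72)/2 × 1 = 22.695
  [3.5→4]: (18.72+15.43)/2 × 0.5 = 8.5375
  Sum = 94.4625 mcg/mL·h

AUC = 94.5 mcg/mL·h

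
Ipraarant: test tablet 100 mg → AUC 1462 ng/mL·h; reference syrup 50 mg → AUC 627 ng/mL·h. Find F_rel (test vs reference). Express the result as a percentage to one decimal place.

F_rel = 116.6%

F_rel = (AUC_test/D_test) / (AUC_ref/D_ref)
      = (1462/100) / (627/50)
      = 14.62 / 12.54 = 1.1659 = 116.59%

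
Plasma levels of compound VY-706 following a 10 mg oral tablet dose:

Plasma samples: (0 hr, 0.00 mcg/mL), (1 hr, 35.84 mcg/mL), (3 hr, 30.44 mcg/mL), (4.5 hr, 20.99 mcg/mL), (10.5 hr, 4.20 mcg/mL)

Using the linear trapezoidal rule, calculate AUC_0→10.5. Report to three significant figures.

Trapezoidal AUC_0→10.5:
  [0→1]: (0.00+35.84)/2 × 1 = 17.92
  [1→3]: (35.84+30.44)/2 × 2 = 66.28
  [3→4.5]: (30.44+20.99)/2 × 1.5 = 38.5725
  [4.5→10.5]: (20.99+4.20)/2 × 6 = 75.57
  Sum = 198.3425 mcg/mL·hr

AUC = 198 mcg/mL·hr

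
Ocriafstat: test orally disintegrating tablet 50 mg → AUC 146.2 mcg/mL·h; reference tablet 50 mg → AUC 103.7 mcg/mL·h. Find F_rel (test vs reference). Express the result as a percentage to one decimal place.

F_rel = 141.0%

F_rel = (AUC_test/D_test) / (AUC_ref/D_ref)
      = (146.2/50) / (103.7/50)
      = 2.924 / 2.074 = 1.4098 = 140.98%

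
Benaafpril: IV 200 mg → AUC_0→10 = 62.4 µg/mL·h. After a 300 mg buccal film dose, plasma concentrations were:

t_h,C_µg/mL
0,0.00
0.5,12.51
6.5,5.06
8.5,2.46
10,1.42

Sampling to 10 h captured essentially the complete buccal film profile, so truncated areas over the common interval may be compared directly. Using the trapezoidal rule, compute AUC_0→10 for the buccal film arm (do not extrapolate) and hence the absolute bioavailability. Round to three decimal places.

Trapezoidal AUC_0→10 (buccal film):
  [0→0.5]: (0.00+12.51)/2 × 0.5 = 3.1275
  [0.5→6.5]: (12.51+5.06)/2 × 6 = 52.71
  [6.5→8.5]: (5.06+2.46)/2 × 2 = 7.52
  [8.5→10]: (2.46+1.42)/2 × 1.5 = 2.91
  Sum = 66.2675 µg/mL·h
F = (AUC_ev/D_ev)/(AUC_iv/D_iv) = (66.2675/300)/(62.4/200) = 0.220892/0.312 = 0.7080

F = 0.708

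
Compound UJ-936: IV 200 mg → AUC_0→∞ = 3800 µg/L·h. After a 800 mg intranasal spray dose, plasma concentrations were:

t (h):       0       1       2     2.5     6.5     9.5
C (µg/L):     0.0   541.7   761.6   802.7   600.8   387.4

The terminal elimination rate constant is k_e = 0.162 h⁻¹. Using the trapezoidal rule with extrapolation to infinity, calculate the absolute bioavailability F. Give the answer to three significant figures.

F = 0.526

Trapezoidal AUC_0→9.5 (intranasal spray):
  [0→1]: (0.0+541.7)/2 × 1 = 270.85
  [1→2]: (541.7+761.6)/2 × 1 = 651.65
  [2→2.5]: (761.6+802.7)/2 × 0.5 = 391.075
  [2.5→6.5]: (802.7+600.8)/2 × 4 = 2807.0
  [6.5→9.5]: (600.8+387.4)/2 × 3 = 1482.3
  Sum = 5602.875 µg/L·h
Tail: C_last/k_e = 387.4/0.162 = 2391.358
AUC_0→∞ (intranasal spray) = 5602.875 + 2391.358 = 7994.233 µg/L·h
F = (AUC_ev/D_ev)/(AUC_iv/D_iv) = (7994.233/800)/(3800/200) = 9.99279/19 = 0.5259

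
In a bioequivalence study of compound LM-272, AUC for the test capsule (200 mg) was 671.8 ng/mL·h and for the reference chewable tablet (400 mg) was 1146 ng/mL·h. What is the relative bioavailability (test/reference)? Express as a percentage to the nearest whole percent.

F_rel = (AUC_test/D_test) / (AUC_ref/D_ref)
      = (671.8/200) / (1146/400)
      = 3.359 / 2.865 = 1.1724 = 117.24%

F_rel = 117%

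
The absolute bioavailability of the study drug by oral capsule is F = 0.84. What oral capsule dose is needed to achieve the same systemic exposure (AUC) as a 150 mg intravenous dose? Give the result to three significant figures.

D_oral = 179 mg

For equal systemic exposure: F × D_ev = D_iv
D_ev = D_iv / F = 150 / 0.84 = 178.571 mg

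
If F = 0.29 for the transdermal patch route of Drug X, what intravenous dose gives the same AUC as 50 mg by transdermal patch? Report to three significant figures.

D_iv = 14.5 mg

Systemic exposure from an extravascular dose = F × D_ev, so the equivalent IV dose is F × D_ev.
D_iv = F × D_ev = 0.29 × 50 = 14.5 mg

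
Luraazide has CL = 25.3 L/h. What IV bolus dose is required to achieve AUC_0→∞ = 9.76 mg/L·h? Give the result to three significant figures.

Dose = 247 mg

Dose_iv = CL × AUC_0→∞
     = 25.3 × 9.76 = 246.928 mg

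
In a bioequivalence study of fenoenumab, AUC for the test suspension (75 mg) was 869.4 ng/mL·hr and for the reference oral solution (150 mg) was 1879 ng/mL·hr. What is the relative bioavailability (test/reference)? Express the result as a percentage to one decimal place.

F_rel = (AUC_test/D_test) / (AUC_ref/D_ref)
      = (869.4/75) / (1879/150)
      = 11.592 / 12.5267 = 0.9254 = 92.54%

F_rel = 92.5%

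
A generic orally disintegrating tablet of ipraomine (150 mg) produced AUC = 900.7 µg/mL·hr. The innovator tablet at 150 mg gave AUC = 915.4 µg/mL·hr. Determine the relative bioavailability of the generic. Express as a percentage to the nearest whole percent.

F_rel = (AUC_test/D_test) / (AUC_ref/D_ref)
      = (900.7/150) / (915.4/150)
      = 6.00467 / 6.10267 = 0.9839 = 98.39%

F_rel = 98%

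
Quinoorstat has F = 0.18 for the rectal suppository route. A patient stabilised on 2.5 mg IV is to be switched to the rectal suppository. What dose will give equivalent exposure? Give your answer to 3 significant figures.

D_rectal = 13.9 mg

For equal systemic exposure: F × D_ev = D_iv
D_ev = D_iv / F = 2.5 / 0.18 = 13.8889 mg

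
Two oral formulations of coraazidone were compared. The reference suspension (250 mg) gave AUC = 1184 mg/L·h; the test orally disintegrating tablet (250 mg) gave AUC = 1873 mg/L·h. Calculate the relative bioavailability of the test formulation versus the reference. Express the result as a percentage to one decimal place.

F_rel = (AUC_test/D_test) / (AUC_ref/D_ref)
      = (1873/250) / (1184/250)
      = 7.492 / 4.736 = 1.5819 = 158.19%

F_rel = 158.2%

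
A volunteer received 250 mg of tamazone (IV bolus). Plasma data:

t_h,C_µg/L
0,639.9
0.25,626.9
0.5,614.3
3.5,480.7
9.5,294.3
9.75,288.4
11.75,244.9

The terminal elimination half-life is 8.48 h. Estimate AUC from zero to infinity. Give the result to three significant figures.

AUC = 7880 µg/L·h

Trapezoidal AUC_0→11.75:
  [0→0.25]: (639.9+626.9)/2 × 0.25 = 158.35
  [0.25→0.5]: (626.9+614.3)/2 × 0.25 = 155.15
  [0.5→3.5]: (614.3+480.7)/2 × 3 = 1642.5
  [3.5→9.5]: (480.7+294.3)/2 × 6 = 2325.0
  [9.5→9.75]: (294.3+288.4)/2 × 0.25 = 72.8375
  [9.75→11.75]: (288.4+244.9)/2 × 2 = 533.3
  Sum = 4887.1375 µg/L·h
k_e = ln2 / t½ = 0.693147 / 8.48 = 0.0817 h^-1
Extrapolated tail: C_last / k_e = 244.9 / 0.0817 = 2997.552
AUC_0→∞ = 4887.1375 + 2997.552 = 7884.6895 µg/L·h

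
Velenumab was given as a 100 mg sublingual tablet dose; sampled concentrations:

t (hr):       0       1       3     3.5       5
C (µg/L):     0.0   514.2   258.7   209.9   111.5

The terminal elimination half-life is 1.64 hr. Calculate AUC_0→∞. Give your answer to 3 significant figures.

Trapezoidal AUC_0→5:
  [0→1]: (0.0+514.2)/2 × 1 = 257.1
  [1→3]: (514.2+258.7)/2 × 2 = 772.9
  [3→3.5]: (258.7+209.9)/2 × 0.5 = 117.15
  [3.5→5]: (209.9+111.5)/2 × 1.5 = 241.05
  Sum = 1388.2 µg/L·hr
k_e = ln2 / t½ = 0.693147 / 1.64 = 0.4227 hr^-1
Extrapolated tail: C_last / k_e = 111.5 / 0.4227 = 263.780
AUC_0→∞ = 1388.2 + 263.780 = 1651.98 µg/L·hr

AUC = 1650 µg/L·hr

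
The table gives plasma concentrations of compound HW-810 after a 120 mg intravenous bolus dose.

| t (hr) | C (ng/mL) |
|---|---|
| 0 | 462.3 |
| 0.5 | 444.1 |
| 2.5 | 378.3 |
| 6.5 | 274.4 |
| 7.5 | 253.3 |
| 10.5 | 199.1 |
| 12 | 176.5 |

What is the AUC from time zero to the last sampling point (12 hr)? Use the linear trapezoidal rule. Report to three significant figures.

Trapezoidal AUC_0→12:
  [0→0.5]: (462.3+444.1)/2 × 0.5 = 226.6
  [0.5→2.5]: (444.1+378.3)/2 × 2 = 822.4
  [2.5→6.5]: (378.3+274.4)/2 × 4 = 1305.4
  [6.5→7.5]: (274.4+253.3)/2 × 1 = 263.85
  [7.5→10.5]: (253.3+199.1)/2 × 3 = 678.6
  [10.5→12]: (199.1+176.5)/2 × 1.5 = 281.7
  Sum = 3578.55 ng/mL·hr

AUC = 3580 ng/mL·hr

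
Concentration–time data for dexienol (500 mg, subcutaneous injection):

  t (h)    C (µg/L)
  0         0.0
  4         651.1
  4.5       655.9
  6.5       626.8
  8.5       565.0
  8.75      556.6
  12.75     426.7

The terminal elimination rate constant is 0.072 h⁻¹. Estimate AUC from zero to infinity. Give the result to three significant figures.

AUC = 12100 µg/L·h

Trapezoidal AUC_0→12.75:
  [0→4]: (0.0+651.1)/2 × 4 = 1302.2
  [4→4.5]: (651.1+655.9)/2 × 0.5 = 326.75
  [4.5→6.5]: (655.9+626.8)/2 × 2 = 1282.7
  [6.5→8.5]: (626.8+565.0)/2 × 2 = 1191.8
  [8.5→8.75]: (565.0+556.6)/2 × 0.25 = 140.2
  [8.75→12.75]: (556.6+426.7)/2 × 4 = 1966.6
  Sum = 6210.25 µg/L·h
Extrapolated tail: C_last / k_e = 426.7 / 0.072 = 5926.389
AUC_0→∞ = 6210.25 + 5926.389 = 12136.639 µg/L·h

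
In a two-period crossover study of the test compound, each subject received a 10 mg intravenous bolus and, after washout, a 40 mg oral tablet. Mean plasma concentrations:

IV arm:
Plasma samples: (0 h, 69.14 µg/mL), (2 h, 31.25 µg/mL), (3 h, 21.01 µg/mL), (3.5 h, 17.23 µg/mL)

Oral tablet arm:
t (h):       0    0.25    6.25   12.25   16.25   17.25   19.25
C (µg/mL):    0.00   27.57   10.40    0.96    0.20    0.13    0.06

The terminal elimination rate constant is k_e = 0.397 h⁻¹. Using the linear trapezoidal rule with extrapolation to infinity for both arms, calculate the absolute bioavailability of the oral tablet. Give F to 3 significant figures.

Trapezoidal AUC_0→3.5 (IV):
  [0→2]: (69.14+31.25)/2 × 2 = 100.39
  [2→3]: (31.25+21.01)/2 × 1 = 26.13
  [3→3.5]: (21.01+17.23)/2 × 0.5 = 9.56
  Sum = 136.08 µg/mL·h
IV tail: 17.23/0.397 = 43.401; AUC_iv,0→∞ = 136.08 + 43.401 = 179.481 µg/mL·h
Trapezoidal AUC_0→19.25 (oral tablet):
  [0→0.25]: (0.00+27.57)/2 × 0.25 = 3.44625
  [0.25→6.25]: (27.57+10.40)/2 × 6 = 113.91
  [6.25→12.25]: (10.40+0.96)/2 × 6 = 34.08
  [12.25→16.25]: (0.96+0.20)/2 × 4 = 2.32
  [16.25→17.25]: (0.20+0.13)/2 × 1 = 0.165
  [17.25→19.25]: (0.13+0.06)/2 × 2 = 0.19
  Sum = 154.11125 µg/mL·h
oral tablet tail: 0.06/0.397 = 0.151; AUC_ev,0→∞ = 154.11125 + 0.151 = 154.26225 µg/mL·h
F = (AUC_ev/D_ev)/(AUC_iv/D_iv) = (154.26225/40)/(179.481/10) = 3.85656/17.9481 = 0.2149

F = 0.215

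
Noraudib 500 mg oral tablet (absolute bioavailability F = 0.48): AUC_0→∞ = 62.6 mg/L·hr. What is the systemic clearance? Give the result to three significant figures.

CL = 3.83 L/hr

CL = F × Dose / AUC_0→∞
   = 0.48 × 500 / 62.6 = 3.83387 L/hr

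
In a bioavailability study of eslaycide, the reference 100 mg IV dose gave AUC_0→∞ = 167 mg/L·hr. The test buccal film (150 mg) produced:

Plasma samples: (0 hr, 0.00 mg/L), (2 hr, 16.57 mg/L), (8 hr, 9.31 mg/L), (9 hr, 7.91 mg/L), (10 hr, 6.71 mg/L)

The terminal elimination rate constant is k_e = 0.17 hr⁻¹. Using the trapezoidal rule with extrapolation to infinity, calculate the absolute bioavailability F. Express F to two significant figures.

F = 0.60

Trapezoidal AUC_0→10 (buccal film):
  [0→2]: (0.00+16.57)/2 × 2 = 16.57
  [2→8]: (16.57+9.31)/2 × 6 = 77.64
  [8→9]: (9.31+7.91)/2 × 1 = 8.61
  [9→10]: (7.91+6.71)/2 × 1 = 7.31
  Sum = 110.13 mg/L·hr
Tail: C_last/k_e = 6.71/0.17 = 39.471
AUC_0→∞ (buccal film) = 110.13 + 39.471 = 149.601 mg/L·hr
F = (AUC_ev/D_ev)/(AUC_iv/D_iv) = (149.601/150)/(167/100) = 0.99734/1.67 = 0.5972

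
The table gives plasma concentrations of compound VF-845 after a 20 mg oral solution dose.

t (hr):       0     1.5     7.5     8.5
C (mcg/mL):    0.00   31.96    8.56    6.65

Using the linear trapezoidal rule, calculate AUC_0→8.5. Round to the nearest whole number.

Trapezoidal AUC_0→8.5:
  [0→1.5]: (0.00+31.96)/2 × 1.5 = 23.97
  [1.5→7.5]: (31.96+8.56)/2 × 6 = 121.56
  [7.5→8.5]: (8.56+6.65)/2 × 1 = 7.605
  Sum = 153.135 mcg/mL·hr

AUC = 153 mcg/mL·hr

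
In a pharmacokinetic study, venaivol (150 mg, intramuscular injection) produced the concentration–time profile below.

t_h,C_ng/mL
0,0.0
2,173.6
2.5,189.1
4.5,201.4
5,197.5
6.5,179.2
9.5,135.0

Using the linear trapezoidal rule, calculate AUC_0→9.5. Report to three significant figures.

AUC = 1510 ng/mL·h

Trapezoidal AUC_0→9.5:
  [0→2]: (0.0+173.6)/2 × 2 = 173.6
  [2→2.5]: (173.6+189.1)/2 × 0.5 = 90.675
  [2.5→4.5]: (189.1+201.4)/2 × 2 = 390.5
  [4.5→5]: (201.4+197.5)/2 × 0.5 = 99.725
  [5→6.5]: (197.5+179.2)/2 × 1.5 = 282.525
  [6.5→9.5]: (179.2+135.0)/2 × 3 = 471.3
  Sum = 1508.325 ng/mL·h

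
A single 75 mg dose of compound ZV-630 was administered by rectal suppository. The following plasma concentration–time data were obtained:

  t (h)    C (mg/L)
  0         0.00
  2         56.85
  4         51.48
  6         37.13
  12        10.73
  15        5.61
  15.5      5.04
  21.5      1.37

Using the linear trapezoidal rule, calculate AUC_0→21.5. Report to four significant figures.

AUC = 443.8 mg/L·h

Trapezoidal AUC_0→21.5:
  [0→2]: (0.00+56.85)/2 × 2 = 56.85
  [2→4]: (56.85+51.48)/2 × 2 = 108.33
  [4→6]: (51.48+37.13)/2 × 2 = 88.61
  [6→12]: (37.13+10.73)/2 × 6 = 143.58
  [12→15]: (10.73+5.61)/2 × 3 = 24.51
  [15→15.5]: (5.61+5.04)/2 × 0.5 = 2.6625
  [15.5→21.5]: (5.04+1.37)/2 × 6 = 19.23
  Sum = 443.7725 mg/L·h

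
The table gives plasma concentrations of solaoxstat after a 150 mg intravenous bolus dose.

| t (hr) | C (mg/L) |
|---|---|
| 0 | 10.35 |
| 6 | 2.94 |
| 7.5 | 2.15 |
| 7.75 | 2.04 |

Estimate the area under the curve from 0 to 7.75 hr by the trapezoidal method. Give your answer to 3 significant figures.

Trapezoidal AUC_0→7.75:
  [0→6]: (10.35+2.94)/2 × 6 = 39.87
  [6→7.5]: (2.94+2.15)/2 × 1.5 = 3.8175
  [7.5→7.75]: (2.15+2.04)/2 × 0.25 = 0.52375
  Sum = 44.21125 mg/L·hr

AUC = 44.2 mg/L·hr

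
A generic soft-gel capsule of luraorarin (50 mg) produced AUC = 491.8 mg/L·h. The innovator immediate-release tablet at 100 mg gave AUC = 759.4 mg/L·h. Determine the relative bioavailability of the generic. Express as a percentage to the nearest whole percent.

F_rel = 130%

F_rel = (AUC_test/D_test) / (AUC_ref/D_ref)
      = (491.8/50) / (759.4/100)
      = 9.836 / 7.594 = 1.2952 = 129.52%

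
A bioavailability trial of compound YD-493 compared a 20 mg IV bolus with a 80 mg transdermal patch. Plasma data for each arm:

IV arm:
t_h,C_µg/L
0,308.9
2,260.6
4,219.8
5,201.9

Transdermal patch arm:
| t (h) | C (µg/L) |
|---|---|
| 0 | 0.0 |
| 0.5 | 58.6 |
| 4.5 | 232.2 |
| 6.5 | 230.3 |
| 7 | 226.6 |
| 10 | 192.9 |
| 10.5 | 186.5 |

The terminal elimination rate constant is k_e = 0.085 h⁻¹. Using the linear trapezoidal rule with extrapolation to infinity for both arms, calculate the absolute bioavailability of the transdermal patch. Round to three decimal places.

Trapezoidal AUC_0→5 (IV):
  [0→2]: (308.9+260.6)/2 × 2 = 569.5
  [2→4]: (260.6+219.8)/2 × 2 = 480.4
  [4→5]: (219.8+201.9)/2 × 1 = 210.85
  Sum = 1260.75 µg/L·h
IV tail: 201.9/0.085 = 2375.294; AUC_iv,0→∞ = 1260.75 + 2375.294 = 3636.044 µg/L·h
Trapezoidal AUC_0→10.5 (transdermal patch):
  [0→0.5]: (0.0+58.6)/2 × 0.5 = 14.65
  [0.5→4.5]: (58.6+232.2)/2 × 4 = 581.6
  [4.5→6.5]: (232.2+230.3)/2 × 2 = 462.5
  [6.5→7]: (230.3+226.6)/2 × 0.5 = 114.225
  [7→10]: (226.6+192.9)/2 × 3 = 629.25
  [10→10.5]: (192.9+186.5)/2 × 0.5 = 94.85
  Sum = 1897.075 µg/L·h
transdermal patch tail: 186.5/0.085 = 2194.118; AUC_ev,0→∞ = 1897.075 + 2194.118 = 4091.193 µg/L·h
F = (AUC_ev/D_ev)/(AUC_iv/D_iv) = (4091.193/80)/(3636.044/20) = 51.1399/181.8022 = 0.2813

F = 0.281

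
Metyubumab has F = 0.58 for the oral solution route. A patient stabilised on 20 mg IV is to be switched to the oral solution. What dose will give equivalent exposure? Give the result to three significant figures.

D_oral = 34.5 mg

For equal systemic exposure: F × D_ev = D_iv
D_ev = D_iv / F = 20 / 0.58 = 34.4828 mg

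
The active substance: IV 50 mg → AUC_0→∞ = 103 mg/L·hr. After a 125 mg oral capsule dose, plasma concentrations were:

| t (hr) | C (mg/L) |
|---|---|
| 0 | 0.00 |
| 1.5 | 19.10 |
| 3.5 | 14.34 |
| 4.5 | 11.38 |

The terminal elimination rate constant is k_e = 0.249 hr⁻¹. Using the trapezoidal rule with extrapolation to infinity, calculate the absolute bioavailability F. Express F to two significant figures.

F = 0.41

Trapezoidal AUC_0→4.5 (oral capsule):
  [0→1.5]: (0.00+19.10)/2 × 1.5 = 14.325
  [1.5→3.5]: (19.10+14.34)/2 × 2 = 33.44
  [3.5→4.5]: (14.34+11.38)/2 × 1 = 12.86
  Sum = 60.625 mg/L·hr
Tail: C_last/k_e = 11.38/0.249 = 45.703
AUC_0→∞ (oral capsule) = 60.625 + 45.703 = 106.328 mg/L·hr
F = (AUC_ev/D_ev)/(AUC_iv/D_iv) = (106.328/125)/(103/50) = 0.850624/2.06 = 0.4129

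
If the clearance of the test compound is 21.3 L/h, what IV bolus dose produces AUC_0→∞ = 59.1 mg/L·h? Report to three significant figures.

Dose_iv = CL × AUC_0→∞
     = 21.3 × 59.1 = 1258.83 mg

Dose = 1260 mg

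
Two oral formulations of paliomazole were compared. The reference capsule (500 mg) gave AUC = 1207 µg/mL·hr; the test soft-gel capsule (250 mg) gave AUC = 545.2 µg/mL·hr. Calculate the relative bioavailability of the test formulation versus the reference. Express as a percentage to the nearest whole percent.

F_rel = 90%

F_rel = (AUC_test/D_test) / (AUC_ref/D_ref)
      = (545.2/250) / (1207/500)
      = 2.1808 / 2.414 = 0.9034 = 90.34%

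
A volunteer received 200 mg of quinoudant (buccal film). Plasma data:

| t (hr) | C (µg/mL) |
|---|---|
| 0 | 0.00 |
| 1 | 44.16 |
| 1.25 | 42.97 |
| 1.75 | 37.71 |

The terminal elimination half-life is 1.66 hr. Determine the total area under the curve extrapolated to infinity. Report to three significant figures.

Trapezoidal AUC_0→1.75:
  [0→1]: (0.00+44.16)/2 × 1 = 22.08
  [1→1.25]: (44.16+42.97)/2 × 0.25 = 10.89125
  [1.25→1.75]: (42.97+37.71)/2 × 0.5 = 20.17
  Sum = 53.14125 µg/mL·hr
k_e = ln2 / t½ = 0.693147 / 1.66 = 0.4176 hr^-1
Extrapolated tail: C_last / k_e = 37.71 / 0.4176 = 90.302
AUC_0→∞ = 53.14125 + 90.302 = 143.44325 µg/mL·hr

AUC = 143 µg/mL·hr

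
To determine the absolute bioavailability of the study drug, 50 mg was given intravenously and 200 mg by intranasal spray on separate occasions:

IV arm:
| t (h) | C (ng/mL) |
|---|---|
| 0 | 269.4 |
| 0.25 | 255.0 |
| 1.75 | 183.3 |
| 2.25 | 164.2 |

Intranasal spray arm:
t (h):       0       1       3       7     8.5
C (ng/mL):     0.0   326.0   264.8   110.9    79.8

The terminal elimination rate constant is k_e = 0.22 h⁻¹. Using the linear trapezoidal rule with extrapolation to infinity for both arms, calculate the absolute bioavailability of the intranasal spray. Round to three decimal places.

F = 0.410

Trapezoidal AUC_0→2.25 (IV):
  [0→0.25]: (269.4+255.0)/2 × 0.25 = 65.55
  [0.25→1.75]: (255.0+183.3)/2 × 1.5 = 328.725
  [1.75→2.25]: (183.3+164.2)/2 × 0.5 = 86.875
  Sum = 481.15 ng/mL·h
IV tail: 164.2/0.22 = 746.364; AUC_iv,0→∞ = 481.15 + 746.364 = 1227.514 ng/mL·h
Trapezoidal AUC_0→8.5 (intranasal spray):
  [0→1]: (0.0+326.0)/2 × 1 = 163.0
  [1→3]: (326.0+264.8)/2 × 2 = 590.8
  [3→7]: (264.8+110.9)/2 × 4 = 751.4
  [7→8.5]: (110.9+79.8)/2 × 1.5 = 143.025
  Sum = 1648.225 ng/mL·h
intranasal spray tail: 79.8/0.22 = 362.727; AUC_ev,0→∞ = 1648.225 + 362.727 = 2010.952 ng/mL·h
F = (AUC_ev/D_ev)/(AUC_iv/D_iv) = (2010.952/200)/(1227.514/50) = 10.05476/24.55028 = 0.4096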